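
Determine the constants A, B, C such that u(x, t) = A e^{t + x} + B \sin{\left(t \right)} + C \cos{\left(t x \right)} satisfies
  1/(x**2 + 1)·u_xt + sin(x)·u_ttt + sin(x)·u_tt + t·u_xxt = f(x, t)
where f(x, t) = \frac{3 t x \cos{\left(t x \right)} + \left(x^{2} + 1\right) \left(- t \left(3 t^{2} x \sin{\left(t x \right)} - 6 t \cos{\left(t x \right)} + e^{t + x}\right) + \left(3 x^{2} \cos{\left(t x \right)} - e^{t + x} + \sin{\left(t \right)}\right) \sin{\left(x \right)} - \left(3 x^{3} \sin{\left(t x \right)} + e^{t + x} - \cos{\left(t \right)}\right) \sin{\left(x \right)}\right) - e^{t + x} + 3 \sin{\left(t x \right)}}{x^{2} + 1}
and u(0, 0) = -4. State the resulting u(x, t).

Substitute the ansatz u = A e^{t + x} + B \sin{\left(t \right)} + C \cos{\left(t x \right)} into the left-hand side.
Derivatives of the ansatz:
  u_xt = A e^{t} e^{x} - C t x \cos{\left(t x \right)} - C \sin{\left(t x \right)}
  u_ttt = A e^{t} e^{x} - B \cos{\left(t \right)} + C x^{3} \sin{\left(t x \right)}
  u_tt = A e^{t} e^{x} - B \sin{\left(t \right)} - C x^{2} \cos{\left(t x \right)}
  u_xxt = A e^{t} e^{x} + C t^{2} x \sin{\left(t x \right)} - 2 C t \cos{\left(t x \right)}
Term by term:
  1/(x**2 + 1)·u_xt = \frac{A e^{t} e^{x}}{x^{2} + 1} - \frac{C t x \cos{\left(t x \right)}}{x^{2} + 1} - \frac{C \sin{\left(t x \right)}}{x^{2} + 1}
  sin(x)·u_ttt = A e^{t} e^{x} \sin{\left(x \right)} - B \sin{\left(x \right)} \cos{\left(t \right)} + C x^{3} \sin{\left(x \right)} \sin{\left(t x \right)}
  sin(x)·u_tt = A e^{t} e^{x} \sin{\left(x \right)} - B \sin{\left(t \right)} \sin{\left(x \right)} - C x^{2} \sin{\left(x \right)} \cos{\left(t x \right)}
  t·u_xxt = A t e^{t} e^{x} + C t^{3} x \sin{\left(t x \right)} - 2 C t^{2} \cos{\left(t x \right)}
So the left-hand side equals
  A t e^{t} e^{x} + 2 A e^{t} e^{x} \sin{\left(x \right)} + \frac{A e^{t} e^{x}}{x^{2} + 1} - B \sin{\left(t \right)} \sin{\left(x \right)} - B \sin{\left(x \right)} \cos{\left(t \right)} + C t^{3} x \sin{\left(t x \right)} - 2 C t^{2} \cos{\left(t x \right)} - \frac{C t x \cos{\left(t x \right)}}{x^{2} + 1} + C x^{3} \sin{\left(x \right)} \sin{\left(t x \right)} - C x^{2} \sin{\left(x \right)} \cos{\left(t x \right)} - \frac{C \sin{\left(t x \right)}}{x^{2} + 1}
This must equal f(x, t) identically; expanded, f = - 3 t^{3} x \sin{\left(t x \right)} + 6 t^{2} \cos{\left(t x \right)} + \frac{3 t x \cos{\left(t x \right)}}{x^{2} + 1} - t e^{t} e^{x} - 3 x^{3} \sin{\left(x \right)} \sin{\left(t x \right)} + 3 x^{2} \sin{\left(x \right)} \cos{\left(t x \right)} - 2 e^{t} e^{x} \sin{\left(x \right)} + \sin{\left(t \right)} \sin{\left(x \right)} + \sin{\left(x \right)} \cos{\left(t \right)} - \frac{e^{t} e^{x}}{x^{2} + 1} + \frac{3 \sin{\left(t x \right)}}{x^{2} + 1}.
Matching coefficients of the independent functions:
  [t^{2} \cos{\left(t x \right)}]:  - 2 C = 6
  [\frac{\sin{\left(t x \right)}}{x^{2} + 1}, x^{2} \sin{\left(x \right)} \cos{\left(t x \right)}, \frac{t x \cos{\left(t x \right)}}{x^{2} + 1}]:  - C = 3
  [\sin{\left(t \right)} \sin{\left(x \right)}, \sin{\left(x \right)} \cos{\left(t \right)}]:  - B = 1
  [t e^{t} e^{x}, \frac{e^{t} e^{x}}{x^{2} + 1}]:  A = -1
  [t^{3} x \sin{\left(t x \right)}, x^{3} \sin{\left(x \right)} \sin{\left(t x \right)}]:  C = -3
  [e^{t} e^{x} \sin{\left(x \right)}]:  2 A = -2
Solving: A = -1, B = -1, C = -3.
Check against the point condition:
  u(0, 0) = -4  ⟹  A + C = -4  ✓
Hence u(x, t) = - e^{t + x} - \sin{\left(t \right)} - 3 \cos{\left(t x \right)}.

Answer: u(x, t) = - e^{t + x} - \sin{\left(t \right)} - 3 \cos{\left(t x \right)}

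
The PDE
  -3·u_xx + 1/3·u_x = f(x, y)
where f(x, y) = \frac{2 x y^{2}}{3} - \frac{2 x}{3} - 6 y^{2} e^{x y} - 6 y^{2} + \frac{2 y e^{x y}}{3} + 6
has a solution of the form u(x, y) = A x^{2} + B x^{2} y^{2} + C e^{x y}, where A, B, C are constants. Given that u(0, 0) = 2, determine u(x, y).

Substitute the ansatz u = A x^{2} + B x^{2} y^{2} + C e^{x y} into the left-hand side.
Derivatives of the ansatz:
  u_xx = 2 A + 2 B y^{2} + C y^{2} e^{x y}
  u_x = 2 A x + 2 B x y^{2} + C y e^{x y}
Term by term:
  -3·u_xx = - 6 A - 6 B y^{2} - 3 C y^{2} e^{x y}
  1/3·u_x = \frac{2 A x}{3} + \frac{2 B x y^{2}}{3} + \frac{C y e^{x y}}{3}
So the left-hand side equals
  \frac{2 A x}{3} - 6 A + \frac{2 B x y^{2}}{3} - 6 B y^{2} - 3 C y^{2} e^{x y} + \frac{C y e^{x y}}{3}
This must equal f(x, y) = \frac{2 x y^{2}}{3} - \frac{2 x}{3} - 6 y^{2} e^{x y} - 6 y^{2} + \frac{2 y e^{x y}}{3} + 6 identically.
Matching coefficients of the independent functions:
  [constant term]:  - 6 A = 6
  [x]:  \frac{2 A}{3} = - \frac{2}{3}
  [y^{2}]:  - 6 B = -6
  [x y^{2}]:  \frac{2 B}{3} = \frac{2}{3}
  [y e^{x y}]:  \frac{C}{3} = \frac{2}{3}
  [y^{2} e^{x y}]:  - 3 C = -6
Solving: A = -1, B = 1, C = 2.
Check against the point condition:
  u(0, 0) = 2  ⟹  C = 2  ✓
Hence u(x, y) = x^{2} y^{2} - x^{2} + 2 e^{x y}.

Answer: u(x, y) = x^{2} y^{2} - x^{2} + 2 e^{x y}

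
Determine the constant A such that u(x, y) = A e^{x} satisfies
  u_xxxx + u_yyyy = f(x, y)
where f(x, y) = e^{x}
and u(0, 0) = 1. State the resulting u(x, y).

Answer: u(x, y) = e^{x}

Derivation:
Substitute the ansatz u = A e^{x} into the left-hand side.
Derivatives of the ansatz:
  u_xxxx = A e^{x}
  u_yyyy = 0
Term by term:
  u_xxxx = A e^{x}
  u_yyyy = 0
So the left-hand side equals
  A e^{x}
This must equal f(x, y) = e^{x} identically.
Matching coefficients of the independent functions:
  [e^{x}]:  A = 1
Solving: A = 1.
Check against the point condition:
  u(0, 0) = 1  ⟹  A = 1  ✓
Hence u(x, y) = e^{x}.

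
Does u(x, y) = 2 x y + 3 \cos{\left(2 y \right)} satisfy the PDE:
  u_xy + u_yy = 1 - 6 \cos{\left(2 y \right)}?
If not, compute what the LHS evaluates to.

Evaluate each term of the left-hand side for u = 2 x y + 3 \cos{\left(2 y \right)}.
Derivatives:
  u_xy = 2
  u_yy = - 12 \cos{\left(2 y \right)}
Terms:
  u_xy = 2
  u_yy = - 12 \cos{\left(2 y \right)}
Sum: LHS = 2 - 12 \cos{\left(2 y \right)}
Given right-hand side: 1 - 6 \cos{\left(2 y \right)}. Difference LHS − RHS = 1 - 6 \cos{\left(2 y \right)} ≠ 0, so u is not a solution.

Answer: No, the LHS evaluates to 2 - 12 \cos{\left(2 y \right)}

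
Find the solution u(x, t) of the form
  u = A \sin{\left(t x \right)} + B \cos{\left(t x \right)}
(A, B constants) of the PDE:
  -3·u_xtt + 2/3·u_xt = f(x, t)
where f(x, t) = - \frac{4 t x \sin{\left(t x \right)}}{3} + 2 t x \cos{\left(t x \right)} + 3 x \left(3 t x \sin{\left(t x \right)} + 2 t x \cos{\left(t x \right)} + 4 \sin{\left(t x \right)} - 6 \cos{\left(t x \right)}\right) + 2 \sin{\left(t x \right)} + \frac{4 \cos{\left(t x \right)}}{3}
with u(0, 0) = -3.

Substitute the ansatz u = A \sin{\left(t x \right)} + B \cos{\left(t x \right)} into the left-hand side.
Derivatives of the ansatz:
  u_xtt = - A t x^{2} \cos{\left(t x \right)} - 2 A x \sin{\left(t x \right)} + B t x^{2} \sin{\left(t x \right)} - 2 B x \cos{\left(t x \right)}
  u_xt = - A t x \sin{\left(t x \right)} + A \cos{\left(t x \right)} - B t x \cos{\left(t x \right)} - B \sin{\left(t x \right)}
Term by term:
  -3·u_xtt = 3 A t x^{2} \cos{\left(t x \right)} + 6 A x \sin{\left(t x \right)} - 3 B t x^{2} \sin{\left(t x \right)} + 6 B x \cos{\left(t x \right)}
  2/3·u_xt = - \frac{2 A t x \sin{\left(t x \right)}}{3} + \frac{2 A \cos{\left(t x \right)}}{3} - \frac{2 B t x \cos{\left(t x \right)}}{3} - \frac{2 B \sin{\left(t x \right)}}{3}
So the left-hand side equals
  3 A t x^{2} \cos{\left(t x \right)} - \frac{2 A t x \sin{\left(t x \right)}}{3} + 6 A x \sin{\left(t x \right)} + \frac{2 A \cos{\left(t x \right)}}{3} - 3 B t x^{2} \sin{\left(t x \right)} - \frac{2 B t x \cos{\left(t x \right)}}{3} + 6 B x \cos{\left(t x \right)} - \frac{2 B \sin{\left(t x \right)}}{3}
This must equal f(x, t) identically; expanded, f = 9 t x^{2} \sin{\left(t x \right)} + 6 t x^{2} \cos{\left(t x \right)} - \frac{4 t x \sin{\left(t x \right)}}{3} + 2 t x \cos{\left(t x \right)} + 12 x \sin{\left(t x \right)} - 18 x \cos{\left(t x \right)} + 2 \sin{\left(t x \right)} + \frac{4 \cos{\left(t x \right)}}{3}.
Matching coefficients of the independent functions:
  [x \sin{\left(t x \right)}]:  6 A = 12
  [x \cos{\left(t x \right)}]:  6 B = -18
  [t x \sin{\left(t x \right)}]:  - \frac{2 A}{3} = - \frac{4}{3}
  [t x \cos{\left(t x \right)}, \sin{\left(t x \right)}]:  - \frac{2 B}{3} = 2
  [t x^{2} \sin{\left(t x \right)}]:  - 3 B = 9
  [t x^{2} \cos{\left(t x \right)}]:  3 A = 6
  [\cos{\left(t x \right)}]:  \frac{2 A}{3} = \frac{4}{3}
Solving: A = 2, B = -3.
Check against the point condition:
  u(0, 0) = -3  ⟹  B = -3  ✓
Hence u(x, t) = 2 \sin{\left(t x \right)} - 3 \cos{\left(t x \right)}.

Answer: u(x, t) = 2 \sin{\left(t x \right)} - 3 \cos{\left(t x \right)}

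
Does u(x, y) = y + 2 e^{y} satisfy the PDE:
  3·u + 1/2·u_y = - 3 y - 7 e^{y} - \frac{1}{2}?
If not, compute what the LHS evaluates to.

Answer: No, the LHS evaluates to 3 y + 7 e^{y} + \frac{1}{2}

Derivation:
Evaluate each term of the left-hand side for u = y + 2 e^{y}.
Derivatives:
  u_y = 2 e^{y} + 1
Terms:
  3·u = 3 y + 6 e^{y}
  1/2·u_y = e^{y} + \frac{1}{2}
Sum: LHS = 3 y + 7 e^{y} + \frac{1}{2}
Given right-hand side: - 3 y - 7 e^{y} - \frac{1}{2}. Difference LHS − RHS = 6 y + 14 e^{y} + 1 ≠ 0, so u is not a solution.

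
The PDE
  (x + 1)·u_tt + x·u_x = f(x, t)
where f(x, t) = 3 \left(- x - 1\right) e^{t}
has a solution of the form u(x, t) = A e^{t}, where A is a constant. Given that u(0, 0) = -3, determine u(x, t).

Substitute the ansatz u = A e^{t} into the left-hand side.
Derivatives of the ansatz:
  u_tt = A e^{t}
  u_x = 0
Term by term:
  (x + 1)·u_tt = A x e^{t} + A e^{t}
  x·u_x = 0
So the left-hand side equals
  A x e^{t} + A e^{t}
This must equal f(x, t) identically; expanded, f = - 3 x e^{t} - 3 e^{t}.
Matching coefficients of the independent functions:
  [x e^{t}, e^{t}]:  A = -3
Solving: A = -3.
Check against the point condition:
  u(0, 0) = -3  ⟹  A = -3  ✓
Hence u(x, t) = - 3 e^{t}.

Answer: u(x, t) = - 3 e^{t}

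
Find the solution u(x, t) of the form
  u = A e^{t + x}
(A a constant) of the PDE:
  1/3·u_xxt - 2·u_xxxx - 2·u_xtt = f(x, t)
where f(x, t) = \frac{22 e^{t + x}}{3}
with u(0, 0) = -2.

Substitute the ansatz u = A e^{t + x} into the left-hand side.
Derivatives of the ansatz:
  u_xxt = A e^{t} e^{x}
  u_xxxx = A e^{t} e^{x}
  u_xtt = A e^{t} e^{x}
Term by term:
  1/3·u_xxt = \frac{A e^{t} e^{x}}{3}
  -2·u_xxxx = - 2 A e^{t} e^{x}
  -2·u_xtt = - 2 A e^{t} e^{x}
So the left-hand side equals
  - \frac{11 A e^{t} e^{x}}{3}
This must equal f(x, t) identically; expanded, f = \frac{22 e^{t} e^{x}}{3}.
Matching coefficients of the independent functions:
  [e^{t} e^{x}]:  - \frac{11 A}{3} = \frac{22}{3}
Solving: A = -2.
Check against the point condition:
  u(0, 0) = -2  ⟹  A = -2  ✓
Hence u(x, t) = - 2 e^{t + x}.

Answer: u(x, t) = - 2 e^{t + x}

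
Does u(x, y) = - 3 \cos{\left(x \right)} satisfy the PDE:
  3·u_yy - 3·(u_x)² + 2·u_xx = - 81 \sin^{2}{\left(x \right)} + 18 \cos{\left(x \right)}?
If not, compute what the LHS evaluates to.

Evaluate each term of the left-hand side for u = - 3 \cos{\left(x \right)}.
Derivatives:
  u_yy = 0
  u_x = 3 \sin{\left(x \right)}
  u_xx = 3 \cos{\left(x \right)}
Terms:
  3·u_yy = 0
  -3·(u_x)² = - 27 \sin^{2}{\left(x \right)}
  2·u_xx = 6 \cos{\left(x \right)}
Sum: LHS = - 27 \sin^{2}{\left(x \right)} + 6 \cos{\left(x \right)}
Given right-hand side: - 81 \sin^{2}{\left(x \right)} + 18 \cos{\left(x \right)}. Difference LHS − RHS = 54 \sin^{2}{\left(x \right)} - 12 \cos{\left(x \right)} ≠ 0, so u is not a solution.

Answer: No, the LHS evaluates to - 27 \sin^{2}{\left(x \right)} + 6 \cos{\left(x \right)}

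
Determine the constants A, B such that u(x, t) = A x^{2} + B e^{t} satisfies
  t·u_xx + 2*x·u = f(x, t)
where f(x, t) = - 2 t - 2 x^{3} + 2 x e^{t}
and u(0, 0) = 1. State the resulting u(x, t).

Substitute the ansatz u = A x^{2} + B e^{t} into the left-hand side.
Derivatives of the ansatz:
  u_xx = 2 A
Term by term:
  t·u_xx = 2 A t
  2*x·u = 2 A x^{3} + 2 B x e^{t}
So the left-hand side equals
  2 A t + 2 A x^{3} + 2 B x e^{t}
This must equal f(x, t) = - 2 t - 2 x^{3} + 2 x e^{t} identically.
Matching coefficients of the independent functions:
  [t, x^{3}]:  2 A = -2
  [x e^{t}]:  2 B = 2
Solving: A = -1, B = 1.
Check against the point condition:
  u(0, 0) = 1  ⟹  B = 1  ✓
Hence u(x, t) = - x^{2} + e^{t}.

Answer: u(x, t) = - x^{2} + e^{t}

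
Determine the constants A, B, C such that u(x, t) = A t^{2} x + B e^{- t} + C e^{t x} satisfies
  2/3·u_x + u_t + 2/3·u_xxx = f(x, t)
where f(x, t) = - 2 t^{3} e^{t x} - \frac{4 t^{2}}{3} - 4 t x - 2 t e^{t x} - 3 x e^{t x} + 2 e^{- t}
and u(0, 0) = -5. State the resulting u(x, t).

Substitute the ansatz u = A t^{2} x + B e^{- t} + C e^{t x} into the left-hand side.
Derivatives of the ansatz:
  u_x = A t^{2} + C t e^{t x}
  u_t = 2 A t x - B e^{- t} + C x e^{t x}
  u_xxx = C t^{3} e^{t x}
Term by term:
  2/3·u_x = \frac{2 A t^{2}}{3} + \frac{2 C t e^{t x}}{3}
  u_t = 2 A t x - B e^{- t} + C x e^{t x}
  2/3·u_xxx = \frac{2 C t^{3} e^{t x}}{3}
So the left-hand side equals
  \frac{2 A t^{2}}{3} + 2 A t x - B e^{- t} + \frac{2 C t^{3} e^{t x}}{3} + \frac{2 C t e^{t x}}{3} + C x e^{t x}
This must equal f(x, t) = - 2 t^{3} e^{t x} - \frac{4 t^{2}}{3} - 4 t x - 2 t e^{t x} - 3 x e^{t x} + 2 e^{- t} identically.
Matching coefficients of the independent functions:
  [t^{2}]:  \frac{2 A}{3} = - \frac{4}{3}
  [t x]:  2 A = -4
  [t e^{t x}, t^{3} e^{t x}]:  \frac{2 C}{3} = -2
  [x e^{t x}]:  C = -3
  [e^{- t}]:  - B = 2
Solving: A = -2, B = -2, C = -3.
Check against the point condition:
  u(0, 0) = -5  ⟹  B + C = -5  ✓
Hence u(x, t) = - 2 t^{2} x - 3 e^{t x} - 2 e^{- t}.

Answer: u(x, t) = - 2 t^{2} x - 3 e^{t x} - 2 e^{- t}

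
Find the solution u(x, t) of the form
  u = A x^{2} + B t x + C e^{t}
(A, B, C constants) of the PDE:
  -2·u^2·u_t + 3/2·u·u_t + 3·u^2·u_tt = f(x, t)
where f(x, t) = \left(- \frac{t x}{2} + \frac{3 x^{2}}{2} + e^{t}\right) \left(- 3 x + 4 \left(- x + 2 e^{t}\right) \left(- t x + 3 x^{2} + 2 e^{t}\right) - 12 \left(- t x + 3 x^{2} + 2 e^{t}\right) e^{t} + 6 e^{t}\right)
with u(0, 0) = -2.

Substitute the ansatz u = A x^{2} + B t x + C e^{t} into the left-hand side.
Derivatives of the ansatz:
  u_t = B x + C e^{t}
  u_tt = C e^{t}
Term by term:
  -2·u^2·u_t = - 2 A^{2} B x^{5} - 2 A^{2} C x^{4} e^{t} - 4 A B^{2} t x^{4} - 4 A B C t x^{3} e^{t} - 4 A B C x^{3} e^{t} - 4 A C^{2} x^{2} e^{2 t} - 2 B^{3} t^{2} x^{3} - 2 B^{2} C t^{2} x^{2} e^{t} - 4 B^{2} C t x^{2} e^{t} - 4 B C^{2} t x e^{2 t} - 2 B C^{2} x e^{2 t} - 2 C^{3} e^{3 t}
  3/2·u·u_t = \frac{3 A B x^{3}}{2} + \frac{3 A C x^{2} e^{t}}{2} + \frac{3 B^{2} t x^{2}}{2} + \frac{3 B C t x e^{t}}{2} + \frac{3 B C x e^{t}}{2} + \frac{3 C^{2} e^{2 t}}{2}
  3·u^2·u_tt = 3 A^{2} C x^{4} e^{t} + 6 A B C t x^{3} e^{t} + 6 A C^{2} x^{2} e^{2 t} + 3 B^{2} C t^{2} x^{2} e^{t} + 6 B C^{2} t x e^{2 t} + 3 C^{3} e^{3 t}
So the left-hand side equals
  - 2 A^{2} B x^{5} + A^{2} C x^{4} e^{t} - 4 A B^{2} t x^{4} + 2 A B C t x^{3} e^{t} - 4 A B C x^{3} e^{t} + \frac{3 A B x^{3}}{2} + 2 A C^{2} x^{2} e^{2 t} + \frac{3 A C x^{2} e^{t}}{2} - 2 B^{3} t^{2} x^{3} + B^{2} C t^{2} x^{2} e^{t} - 4 B^{2} C t x^{2} e^{t} + \frac{3 B^{2} t x^{2}}{2} + 2 B C^{2} t x e^{2 t} - 2 B C^{2} x e^{2 t} + \frac{3 B C t x e^{t}}{2} + \frac{3 B C x e^{t}}{2} + C^{3} e^{3 t} + \frac{3 C^{2} e^{2 t}}{2}
This must equal f(x, t) identically; expanded, f = - 2 t^{2} x^{3} - 2 t^{2} x^{2} e^{t} + 12 t x^{4} + 12 t x^{3} e^{t} + 8 t x^{2} e^{t} + \frac{3 t x^{2}}{2} + 8 t x e^{2 t} - 3 t x e^{t} - 18 x^{5} - 18 x^{4} e^{t} - 24 x^{3} e^{t} - \frac{9 x^{3}}{2} - 24 x^{2} e^{2 t} + 9 x^{2} e^{t} - 8 x e^{2 t} - 3 x e^{t} - 8 e^{3 t} + 6 e^{2 t}.
Matching coefficients of the independent functions:
(each divided by its leading coefficient; functions giving the same equation are listed together)
  [x^{3}]:  A B + 3 = 0
  [x^{5}]:  A^{2} B - 9 = 0
  [t x^{2}]:  B^{2} - 1 = 0
  [t x^{4}]:  A B^{2} + 3 = 0
  [t^{2} x^{3}]:  B^{3} - 1 = 0
  [x e^{t}, t x e^{t}]:  B C + 2 = 0
  [x e^{2 t}, t x e^{2 t}]:  B C^{2} - 4 = 0
  [x^{2} e^{t}]:  A C - 6 = 0
  [x^{2} e^{2 t}]:  A C^{2} + 12 = 0
  [x^{3} e^{t}, t x^{3} e^{t}]:  A B C - 6 = 0
  [x^{4} e^{t}]:  A^{2} C + 18 = 0
  [t x^{2} e^{t}, t^{2} x^{2} e^{t}]:  B^{2} C + 2 = 0
  [e^{2 t}]:  C^{2} - 4 = 0
  [e^{3 t}]:  C^{3} + 8 = 0
Solving: A = -3, B = 1, C = -2.
Check against the point condition:
  u(0, 0) = -2  ⟹  C = -2  ✓
Hence u(x, t) = t x - 3 x^{2} - 2 e^{t}.

Answer: u(x, t) = t x - 3 x^{2} - 2 e^{t}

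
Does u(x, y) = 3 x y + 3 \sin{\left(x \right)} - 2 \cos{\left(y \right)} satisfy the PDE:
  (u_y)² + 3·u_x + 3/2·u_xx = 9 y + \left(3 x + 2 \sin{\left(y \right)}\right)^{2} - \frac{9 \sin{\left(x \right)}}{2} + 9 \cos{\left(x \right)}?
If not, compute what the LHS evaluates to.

Evaluate each term of the left-hand side for u = 3 x y + 3 \sin{\left(x \right)} - 2 \cos{\left(y \right)}.
Derivatives:
  u_y = 3 x + 2 \sin{\left(y \right)}
  u_x = 3 y + 3 \cos{\left(x \right)}
  u_xx = - 3 \sin{\left(x \right)}
Terms:
  (u_y)² = \left(3 x + 2 \sin{\left(y \right)}\right)^{2}
  3·u_x = 9 y + 9 \cos{\left(x \right)}
  3/2·u_xx = - \frac{9 \sin{\left(x \right)}}{2}
Sum: LHS = 9 y + \left(3 x + 2 \sin{\left(y \right)}\right)^{2} - \frac{9 \sin{\left(x \right)}}{2} + 9 \cos{\left(x \right)}
This is exactly the given right-hand side, so u is a solution.

Answer: Yes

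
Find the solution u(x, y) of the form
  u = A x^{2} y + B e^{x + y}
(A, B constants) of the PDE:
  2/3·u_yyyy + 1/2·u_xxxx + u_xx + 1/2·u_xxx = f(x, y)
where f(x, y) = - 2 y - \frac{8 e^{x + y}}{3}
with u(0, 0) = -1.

Substitute the ansatz u = A x^{2} y + B e^{x + y} into the left-hand side.
Derivatives of the ansatz:
  u_yyyy = B e^{x} e^{y}
  u_xxxx = B e^{x} e^{y}
  u_xx = 2 A y + B e^{x} e^{y}
  u_xxx = B e^{x} e^{y}
Term by term:
  2/3·u_yyyy = \frac{2 B e^{x} e^{y}}{3}
  1/2·u_xxxx = \frac{B e^{x} e^{y}}{2}
  u_xx = 2 A y + B e^{x} e^{y}
  1/2·u_xxx = \frac{B e^{x} e^{y}}{2}
So the left-hand side equals
  2 A y + \frac{8 B e^{x} e^{y}}{3}
This must equal f(x, y) identically; expanded, f = - 2 y - \frac{8 e^{x} e^{y}}{3}.
Matching coefficients of the independent functions:
  [y]:  2 A = -2
  [e^{x} e^{y}]:  \frac{8 B}{3} = - \frac{8}{3}
Solving: A = -1, B = -1.
Check against the point condition:
  u(0, 0) = -1  ⟹  B = -1  ✓
Hence u(x, y) = - x^{2} y - e^{x + y}.

Answer: u(x, y) = - x^{2} y - e^{x + y}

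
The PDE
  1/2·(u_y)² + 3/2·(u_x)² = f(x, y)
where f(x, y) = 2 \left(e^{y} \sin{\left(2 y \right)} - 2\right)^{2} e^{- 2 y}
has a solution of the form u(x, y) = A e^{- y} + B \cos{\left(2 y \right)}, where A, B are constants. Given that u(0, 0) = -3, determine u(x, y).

Substitute the ansatz u = A e^{- y} + B \cos{\left(2 y \right)} into the left-hand side.
Derivatives of the ansatz:
  u_y = - A e^{- y} - 2 B \sin{\left(2 y \right)}
  u_x = 0
Term by term:
  1/2·(u_y)² = \frac{A^{2} e^{- 2 y}}{2} + 2 A B e^{- y} \sin{\left(2 y \right)} + 2 B^{2} \sin^{2}{\left(2 y \right)}
  3/2·(u_x)² = 0
So the left-hand side equals
  \frac{A^{2} e^{- 2 y}}{2} + 2 A B e^{- y} \sin{\left(2 y \right)} + 2 B^{2} \sin^{2}{\left(2 y \right)}
This must equal f(x, y) identically; expanded, f = 2 \sin^{2}{\left(2 y \right)} - 8 e^{- y} \sin{\left(2 y \right)} + 8 e^{- 2 y}.
Matching coefficients of the independent functions:
  [e^{- y} \sin{\left(2 y \right)}]:  2 A B = -8
  [e^{- 2 y}]:  \frac{A^{2}}{2} = 8
  [\sin^{2}{\left(2 y \right)}]:  2 B^{2} = 2
These equations allow (A, B) = (-4, 1) or (4, -1).
Impose the point condition(s):
  u(0, 0) = -3  ⟹  A + B = -3
Only A = -4, B = 1 satisfies everything.
Hence u(x, y) = \cos{\left(2 y \right)} - 4 e^{- y}.

Answer: u(x, y) = \cos{\left(2 y \right)} - 4 e^{- y}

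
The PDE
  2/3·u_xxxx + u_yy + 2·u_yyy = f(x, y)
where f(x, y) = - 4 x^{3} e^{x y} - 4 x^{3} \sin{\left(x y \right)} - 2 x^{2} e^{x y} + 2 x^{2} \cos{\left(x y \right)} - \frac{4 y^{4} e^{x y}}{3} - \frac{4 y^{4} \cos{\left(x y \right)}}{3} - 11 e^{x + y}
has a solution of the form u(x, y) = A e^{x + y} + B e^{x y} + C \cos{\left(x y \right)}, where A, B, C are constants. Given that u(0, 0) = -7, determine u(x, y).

Answer: u(x, y) = - 2 e^{x y} - 3 e^{x + y} - 2 \cos{\left(x y \right)}

Derivation:
Substitute the ansatz u = A e^{x + y} + B e^{x y} + C \cos{\left(x y \right)} into the left-hand side.
Derivatives of the ansatz:
  u_xxxx = A e^{x} e^{y} + B y^{4} e^{x y} + C y^{4} \cos{\left(x y \right)}
  u_yy = A e^{x} e^{y} + B x^{2} e^{x y} - C x^{2} \cos{\left(x y \right)}
  u_yyy = A e^{x} e^{y} + B x^{3} e^{x y} + C x^{3} \sin{\left(x y \right)}
Term by term:
  2/3·u_xxxx = \frac{2 A e^{x} e^{y}}{3} + \frac{2 B y^{4} e^{x y}}{3} + \frac{2 C y^{4} \cos{\left(x y \right)}}{3}
  u_yy = A e^{x} e^{y} + B x^{2} e^{x y} - C x^{2} \cos{\left(x y \right)}
  2·u_yyy = 2 A e^{x} e^{y} + 2 B x^{3} e^{x y} + 2 C x^{3} \sin{\left(x y \right)}
So the left-hand side equals
  \frac{11 A e^{x} e^{y}}{3} + 2 B x^{3} e^{x y} + B x^{2} e^{x y} + \frac{2 B y^{4} e^{x y}}{3} + 2 C x^{3} \sin{\left(x y \right)} - C x^{2} \cos{\left(x y \right)} + \frac{2 C y^{4} \cos{\left(x y \right)}}{3}
This must equal f(x, y) identically; expanded, f = - 4 x^{3} e^{x y} - 4 x^{3} \sin{\left(x y \right)} - 2 x^{2} e^{x y} + 2 x^{2} \cos{\left(x y \right)} - \frac{4 y^{4} e^{x y}}{3} - \frac{4 y^{4} \cos{\left(x y \right)}}{3} - 11 e^{x} e^{y}.
Matching coefficients of the independent functions:
  [x^{2} e^{x y}]:  B = -2
  [x^{2} \cos{\left(x y \right)}]:  - C = 2
  [x^{3} e^{x y}]:  2 B = -4
  [x^{3} \sin{\left(x y \right)}]:  2 C = -4
  [y^{4} e^{x y}]:  \frac{2 B}{3} = - \frac{4}{3}
  [y^{4} \cos{\left(x y \right)}]:  \frac{2 C}{3} = - \frac{4}{3}
  [e^{x} e^{y}]:  \frac{11 A}{3} = -11
Solving: A = -3, B = -2, C = -2.
Check against the point condition:
  u(0, 0) = -7  ⟹  A + B + C = -7  ✓
Hence u(x, y) = - 2 e^{x y} - 3 e^{x + y} - 2 \cos{\left(x y \right)}.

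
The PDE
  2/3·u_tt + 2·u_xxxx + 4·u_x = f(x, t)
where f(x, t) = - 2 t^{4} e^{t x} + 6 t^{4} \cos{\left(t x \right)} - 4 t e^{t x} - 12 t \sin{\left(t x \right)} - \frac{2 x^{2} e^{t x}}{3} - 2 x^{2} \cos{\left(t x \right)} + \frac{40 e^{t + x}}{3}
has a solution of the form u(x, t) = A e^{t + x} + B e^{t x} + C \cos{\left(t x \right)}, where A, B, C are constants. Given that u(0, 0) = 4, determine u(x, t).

Substitute the ansatz u = A e^{t + x} + B e^{t x} + C \cos{\left(t x \right)} into the left-hand side.
Derivatives of the ansatz:
  u_tt = A e^{t} e^{x} + B x^{2} e^{t x} - C x^{2} \cos{\left(t x \right)}
  u_xxxx = A e^{t} e^{x} + B t^{4} e^{t x} + C t^{4} \cos{\left(t x \right)}
  u_x = A e^{t} e^{x} + B t e^{t x} - C t \sin{\left(t x \right)}
Term by term:
  2/3·u_tt = \frac{2 A e^{t} e^{x}}{3} + \frac{2 B x^{2} e^{t x}}{3} - \frac{2 C x^{2} \cos{\left(t x \right)}}{3}
  2·u_xxxx = 2 A e^{t} e^{x} + 2 B t^{4} e^{t x} + 2 C t^{4} \cos{\left(t x \right)}
  4·u_x = 4 A e^{t} e^{x} + 4 B t e^{t x} - 4 C t \sin{\left(t x \right)}
So the left-hand side equals
  \frac{20 A e^{t} e^{x}}{3} + 2 B t^{4} e^{t x} + 4 B t e^{t x} + \frac{2 B x^{2} e^{t x}}{3} + 2 C t^{4} \cos{\left(t x \right)} - 4 C t \sin{\left(t x \right)} - \frac{2 C x^{2} \cos{\left(t x \right)}}{3}
This must equal f(x, t) identically; expanded, f = - 2 t^{4} e^{t x} + 6 t^{4} \cos{\left(t x \right)} - 4 t e^{t x} - 12 t \sin{\left(t x \right)} - \frac{2 x^{2} e^{t x}}{3} - 2 x^{2} \cos{\left(t x \right)} + \frac{40 e^{t} e^{x}}{3}.
Matching coefficients of the independent functions:
  [t e^{t x}]:  4 B = -4
  [t \sin{\left(t x \right)}]:  - 4 C = -12
  [t^{4} e^{t x}]:  2 B = -2
  [t^{4} \cos{\left(t x \right)}]:  2 C = 6
  [x^{2} e^{t x}]:  \frac{2 B}{3} = - \frac{2}{3}
  [x^{2} \cos{\left(t x \right)}]:  - \frac{2 C}{3} = -2
  [e^{t} e^{x}]:  \frac{20 A}{3} = \frac{40}{3}
Solving: A = 2, B = -1, C = 3.
Check against the point condition:
  u(0, 0) = 4  ⟹  A + B + C = 4  ✓
Hence u(x, t) = - e^{t x} + 2 e^{t + x} + 3 \cos{\left(t x \right)}.

Answer: u(x, t) = - e^{t x} + 2 e^{t + x} + 3 \cos{\left(t x \right)}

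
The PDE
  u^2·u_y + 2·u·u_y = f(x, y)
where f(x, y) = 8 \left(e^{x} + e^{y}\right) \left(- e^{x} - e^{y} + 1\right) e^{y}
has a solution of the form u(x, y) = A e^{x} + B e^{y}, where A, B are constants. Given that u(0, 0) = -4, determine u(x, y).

Answer: u(x, y) = - 2 e^{x} - 2 e^{y}

Derivation:
Substitute the ansatz u = A e^{x} + B e^{y} into the left-hand side.
Derivatives of the ansatz:
  u_y = B e^{y}
Term by term:
  u^2·u_y = A^{2} B e^{2 x} e^{y} + 2 A B^{2} e^{x} e^{2 y} + B^{3} e^{3 y}
  2·u·u_y = 2 A B e^{x} e^{y} + 2 B^{2} e^{2 y}
So the left-hand side equals
  A^{2} B e^{2 x} e^{y} + 2 A B^{2} e^{x} e^{2 y} + 2 A B e^{x} e^{y} + B^{3} e^{3 y} + 2 B^{2} e^{2 y}
This must equal f(x, y) identically; expanded, f = - 8 e^{2 x} e^{y} - 16 e^{x} e^{2 y} + 8 e^{x} e^{y} - 8 e^{3 y} + 8 e^{2 y}.
Matching coefficients of the independent functions:
  [e^{x} e^{y}]:  2 A B = 8
  [e^{x} e^{2 y}]:  2 A B^{2} = -16
  [e^{2 x} e^{y}]:  A^{2} B = -8
  [e^{2 y}]:  2 B^{2} = 8
  [e^{3 y}]:  B^{3} = -8
Solving: A = -2, B = -2.
Check against the point condition:
  u(0, 0) = -4  ⟹  A + B = -4  ✓
Hence u(x, y) = - 2 e^{x} - 2 e^{y}.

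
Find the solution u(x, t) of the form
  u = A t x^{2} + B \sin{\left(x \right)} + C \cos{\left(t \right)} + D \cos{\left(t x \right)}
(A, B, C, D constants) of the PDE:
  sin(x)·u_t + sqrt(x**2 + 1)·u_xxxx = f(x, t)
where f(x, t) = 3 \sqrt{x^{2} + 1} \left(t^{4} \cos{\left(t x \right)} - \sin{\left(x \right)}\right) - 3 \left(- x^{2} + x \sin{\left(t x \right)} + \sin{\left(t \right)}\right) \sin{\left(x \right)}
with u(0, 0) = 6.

Substitute the ansatz u = A t x^{2} + B \sin{\left(x \right)} + C \cos{\left(t \right)} + D \cos{\left(t x \right)} into the left-hand side.
Derivatives of the ansatz:
  u_t = A x^{2} - C \sin{\left(t \right)} - D x \sin{\left(t x \right)}
  u_xxxx = B \sin{\left(x \right)} + D t^{4} \cos{\left(t x \right)}
Term by term:
  sin(x)·u_t = A x^{2} \sin{\left(x \right)} - C \sin{\left(t \right)} \sin{\left(x \right)} - D x \sin{\left(x \right)} \sin{\left(t x \right)}
  sqrt(x**2 + 1)·u_xxxx = B \sqrt{x^{2} + 1} \sin{\left(x \right)} + D t^{4} \sqrt{x^{2} + 1} \cos{\left(t x \right)}
So the left-hand side equals
  A x^{2} \sin{\left(x \right)} + B \sqrt{x^{2} + 1} \sin{\left(x \right)} - C \sin{\left(t \right)} \sin{\left(x \right)} + D t^{4} \sqrt{x^{2} + 1} \cos{\left(t x \right)} - D x \sin{\left(x \right)} \sin{\left(t x \right)}
This must equal f(x, t) identically; expanded, f = 3 t^{4} \sqrt{x^{2} + 1} \cos{\left(t x \right)} + 3 x^{2} \sin{\left(x \right)} - 3 x \sin{\left(x \right)} \sin{\left(t x \right)} - 3 \sqrt{x^{2} + 1} \sin{\left(x \right)} - 3 \sin{\left(t \right)} \sin{\left(x \right)}.
Matching coefficients of the independent functions:
  [x^{2} \sin{\left(x \right)}]:  A = 3
  [\sqrt{x^{2} + 1} \sin{\left(x \right)}]:  B = -3
  [\sin{\left(t \right)} \sin{\left(x \right)}]:  - C = -3
  [t^{4} \sqrt{x^{2} + 1} \cos{\left(t x \right)}]:  D = 3
  [x \sin{\left(x \right)} \sin{\left(t x \right)}]:  - D = -3
Solving: A = 3, B = -3, C = 3, D = 3.
Check against the point condition:
  u(0, 0) = 6  ⟹  C + D = 6  ✓
Hence u(x, t) = 3 t x^{2} - 3 \sin{\left(x \right)} + 3 \cos{\left(t \right)} + 3 \cos{\left(t x \right)}.

Answer: u(x, t) = 3 t x^{2} - 3 \sin{\left(x \right)} + 3 \cos{\left(t \right)} + 3 \cos{\left(t x \right)}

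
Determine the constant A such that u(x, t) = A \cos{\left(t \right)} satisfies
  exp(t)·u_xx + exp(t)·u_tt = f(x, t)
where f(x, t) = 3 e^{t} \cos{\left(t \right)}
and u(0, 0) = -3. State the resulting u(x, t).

Substitute the ansatz u = A \cos{\left(t \right)} into the left-hand side.
Derivatives of the ansatz:
  u_xx = 0
  u_tt = - A \cos{\left(t \right)}
Term by term:
  exp(t)·u_xx = 0
  exp(t)·u_tt = - A e^{t} \cos{\left(t \right)}
So the left-hand side equals
  - A e^{t} \cos{\left(t \right)}
This must equal f(x, t) = 3 e^{t} \cos{\left(t \right)} identically.
Matching coefficients of the independent functions:
  [e^{t} \cos{\left(t \right)}]:  - A = 3
Solving: A = -3.
Check against the point condition:
  u(0, 0) = -3  ⟹  A = -3  ✓
Hence u(x, t) = - 3 \cos{\left(t \right)}.

Answer: u(x, t) = - 3 \cos{\left(t \right)}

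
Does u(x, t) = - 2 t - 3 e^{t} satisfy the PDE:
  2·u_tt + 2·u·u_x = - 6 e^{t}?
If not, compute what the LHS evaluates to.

Evaluate each term of the left-hand side for u = - 2 t - 3 e^{t}.
Derivatives:
  u_tt = - 3 e^{t}
  u_x = 0
Terms:
  2·u_tt = - 6 e^{t}
  2·u·u_x = 0
Sum: LHS = - 6 e^{t}
This is exactly the given right-hand side, so u is a solution.

Answer: Yes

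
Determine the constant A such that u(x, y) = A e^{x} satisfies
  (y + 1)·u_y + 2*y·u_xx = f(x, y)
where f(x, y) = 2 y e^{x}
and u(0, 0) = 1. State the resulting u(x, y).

Answer: u(x, y) = e^{x}

Derivation:
Substitute the ansatz u = A e^{x} into the left-hand side.
Derivatives of the ansatz:
  u_y = 0
  u_xx = A e^{x}
Term by term:
  (y + 1)·u_y = 0
  2*y·u_xx = 2 A y e^{x}
So the left-hand side equals
  2 A y e^{x}
This must equal f(x, y) = 2 y e^{x} identically.
Matching coefficients of the independent functions:
  [y e^{x}]:  2 A = 2
Solving: A = 1.
Check against the point condition:
  u(0, 0) = 1  ⟹  A = 1  ✓
Hence u(x, y) = e^{x}.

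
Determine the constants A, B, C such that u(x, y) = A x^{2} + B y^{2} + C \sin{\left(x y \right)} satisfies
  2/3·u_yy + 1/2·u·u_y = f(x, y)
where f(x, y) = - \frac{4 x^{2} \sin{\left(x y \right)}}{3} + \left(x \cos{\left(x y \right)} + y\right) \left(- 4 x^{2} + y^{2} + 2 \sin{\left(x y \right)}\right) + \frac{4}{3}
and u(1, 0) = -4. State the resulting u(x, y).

Substitute the ansatz u = A x^{2} + B y^{2} + C \sin{\left(x y \right)} into the left-hand side.
Derivatives of the ansatz:
  u_yy = 2 B - C x^{2} \sin{\left(x y \right)}
  u_y = 2 B y + C x \cos{\left(x y \right)}
Term by term:
  2/3·u_yy = \frac{4 B}{3} - \frac{2 C x^{2} \sin{\left(x y \right)}}{3}
  1/2·u·u_y = A B x^{2} y + \frac{A C x^{3} \cos{\left(x y \right)}}{2} + B^{2} y^{3} + \frac{B C x y^{2} \cos{\left(x y \right)}}{2} + B C y \sin{\left(x y \right)} + \frac{C^{2} x \sin{\left(x y \right)} \cos{\left(x y \right)}}{2}
So the left-hand side equals
  A B x^{2} y + \frac{A C x^{3} \cos{\left(x y \right)}}{2} + B^{2} y^{3} + \frac{B C x y^{2} \cos{\left(x y \right)}}{2} + B C y \sin{\left(x y \right)} + \frac{4 B}{3} + \frac{C^{2} x \sin{\left(x y \right)} \cos{\left(x y \right)}}{2} - \frac{2 C x^{2} \sin{\left(x y \right)}}{3}
This must equal f(x, y) identically; expanded, f = - 4 x^{3} \cos{\left(x y \right)} - 4 x^{2} y - \frac{4 x^{2} \sin{\left(x y \right)}}{3} + x y^{2} \cos{\left(x y \right)} + 2 x \sin{\left(x y \right)} \cos{\left(x y \right)} + y^{3} + 2 y \sin{\left(x y \right)} + \frac{4}{3}.
Matching coefficients of the independent functions:
  [constant term]:  \frac{4 B}{3} = \frac{4}{3}
  [y^{3}]:  B^{2} = 1
  [x^{2} y]:  A B = -4
  [x^{2} \sin{\left(x y \right)}]:  - \frac{2 C}{3} = - \frac{4}{3}
  [x^{3} \cos{\left(x y \right)}]:  \frac{A C}{2} = -4
  [y \sin{\left(x y \right)}]:  B C = 2
  [x y^{2} \cos{\left(x y \right)}]:  \frac{B C}{2} = 1
  [x \sin{\left(x y \right)} \cos{\left(x y \right)}]:  \frac{C^{2}}{2} = 2
Solving: A = -4, B = 1, C = 2.
Check against the point condition:
  u(1, 0) = -4  ⟹  A = -4  ✓
Hence u(x, y) = - 4 x^{2} + y^{2} + 2 \sin{\left(x y \right)}.

Answer: u(x, y) = - 4 x^{2} + y^{2} + 2 \sin{\left(x y \right)}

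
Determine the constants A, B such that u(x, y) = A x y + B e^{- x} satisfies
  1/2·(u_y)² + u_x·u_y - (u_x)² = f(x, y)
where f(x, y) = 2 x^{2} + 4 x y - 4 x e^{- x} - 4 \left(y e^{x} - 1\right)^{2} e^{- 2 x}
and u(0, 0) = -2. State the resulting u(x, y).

Substitute the ansatz u = A x y + B e^{- x} into the left-hand side.
Derivatives of the ansatz:
  u_y = A x
  u_x = A y - B e^{- x}
Term by term:
  1/2·(u_y)² = \frac{A^{2} x^{2}}{2}
  u_x·u_y = A^{2} x y - A B x e^{- x}
  -(u_x)² = - A^{2} y^{2} + 2 A B y e^{- x} - B^{2} e^{- 2 x}
So the left-hand side equals
  \frac{A^{2} x^{2}}{2} + A^{2} x y - A^{2} y^{2} - A B x e^{- x} + 2 A B y e^{- x} - B^{2} e^{- 2 x}
This must equal f(x, y) identically; expanded, f = 2 x^{2} + 4 x y - 4 x e^{- x} - 4 y^{2} + 8 y e^{- x} - 4 e^{- 2 x}.
Matching coefficients of the independent functions:
  [x^{2}]:  \frac{A^{2}}{2} = 2
  [y^{2}]:  - A^{2} = -4
  [x y]:  A^{2} = 4
  [x e^{- x}]:  - A B = -4
  [y e^{- x}]:  2 A B = 8
  [e^{- 2 x}]:  - B^{2} = -4
These equations allow (A, B) = (-2, -2) or (2, 2).
Impose the point condition(s):
  u(0, 0) = -2  ⟹  B = -2
Only A = -2, B = -2 satisfies everything.
Hence u(x, y) = - 2 x y - 2 e^{- x}.

Answer: u(x, y) = - 2 x y - 2 e^{- x}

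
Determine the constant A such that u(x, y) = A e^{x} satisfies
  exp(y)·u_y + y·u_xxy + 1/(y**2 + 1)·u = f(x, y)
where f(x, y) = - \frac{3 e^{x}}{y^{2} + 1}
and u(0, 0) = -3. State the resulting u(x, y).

Substitute the ansatz u = A e^{x} into the left-hand side.
Derivatives of the ansatz:
  u_y = 0
  u_xxy = 0
Term by term:
  exp(y)·u_y = 0
  y·u_xxy = 0
  1/(y**2 + 1)·u = \frac{A e^{x}}{y^{2} + 1}
So the left-hand side equals
  \frac{A e^{x}}{y^{2} + 1}
This must equal f(x, y) = - \frac{3 e^{x}}{y^{2} + 1} identically.
Matching coefficients of the independent functions:
  [\frac{e^{x}}{y^{2} + 1}]:  A = -3
Solving: A = -3.
Check against the point condition:
  u(0, 0) = -3  ⟹  A = -3  ✓
Hence u(x, y) = - 3 e^{x}.

Answer: u(x, y) = - 3 e^{x}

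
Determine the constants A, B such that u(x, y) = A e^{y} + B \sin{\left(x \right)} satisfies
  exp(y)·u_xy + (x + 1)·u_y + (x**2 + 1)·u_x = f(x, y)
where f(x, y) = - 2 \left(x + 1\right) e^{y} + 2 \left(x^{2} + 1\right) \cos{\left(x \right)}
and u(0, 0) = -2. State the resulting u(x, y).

Answer: u(x, y) = - 2 e^{y} + 2 \sin{\left(x \right)}

Derivation:
Substitute the ansatz u = A e^{y} + B \sin{\left(x \right)} into the left-hand side.
Derivatives of the ansatz:
  u_xy = 0
  u_y = A e^{y}
  u_x = B \cos{\left(x \right)}
Term by term:
  exp(y)·u_xy = 0
  (x + 1)·u_y = A x e^{y} + A e^{y}
  (x**2 + 1)·u_x = B x^{2} \cos{\left(x \right)} + B \cos{\left(x \right)}
So the left-hand side equals
  A x e^{y} + A e^{y} + B x^{2} \cos{\left(x \right)} + B \cos{\left(x \right)}
This must equal f(x, y) identically; expanded, f = 2 x^{2} \cos{\left(x \right)} - 2 x e^{y} - 2 e^{y} + 2 \cos{\left(x \right)}.
Matching coefficients of the independent functions:
  [x e^{y}, e^{y}]:  A = -2
  [x^{2} \cos{\left(x \right)}, \cos{\left(x \right)}]:  B = 2
Solving: A = -2, B = 2.
Check against the point condition:
  u(0, 0) = -2  ⟹  A = -2  ✓
Hence u(x, y) = - 2 e^{y} + 2 \sin{\left(x \right)}.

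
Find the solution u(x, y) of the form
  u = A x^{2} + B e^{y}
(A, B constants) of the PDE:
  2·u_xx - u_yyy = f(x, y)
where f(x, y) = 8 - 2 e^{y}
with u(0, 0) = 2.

Substitute the ansatz u = A x^{2} + B e^{y} into the left-hand side.
Derivatives of the ansatz:
  u_xx = 2 A
  u_yyy = B e^{y}
Term by term:
  2·u_xx = 4 A
  -u_yyy = - B e^{y}
So the left-hand side equals
  4 A - B e^{y}
This must equal f(x, y) = 8 - 2 e^{y} identically.
Matching coefficients of the independent functions:
  [constant term]:  4 A = 8
  [e^{y}]:  - B = -2
Solving: A = 2, B = 2.
Check against the point condition:
  u(0, 0) = 2  ⟹  B = 2  ✓
Hence u(x, y) = 2 x^{2} + 2 e^{y}.

Answer: u(x, y) = 2 x^{2} + 2 e^{y}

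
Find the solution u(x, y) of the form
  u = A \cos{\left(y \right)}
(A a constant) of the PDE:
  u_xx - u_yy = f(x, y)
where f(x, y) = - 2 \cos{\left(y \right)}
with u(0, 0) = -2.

Substitute the ansatz u = A \cos{\left(y \right)} into the left-hand side.
Derivatives of the ansatz:
  u_xx = 0
  u_yy = - A \cos{\left(y \right)}
Term by term:
  u_xx = 0
  -u_yy = A \cos{\left(y \right)}
So the left-hand side equals
  A \cos{\left(y \right)}
This must equal f(x, y) = - 2 \cos{\left(y \right)} identically.
Matching coefficients of the independent functions:
  [\cos{\left(y \right)}]:  A = -2
Solving: A = -2.
Check against the point condition:
  u(0, 0) = -2  ⟹  A = -2  ✓
Hence u(x, y) = - 2 \cos{\left(y \right)}.

Answer: u(x, y) = - 2 \cos{\left(y \right)}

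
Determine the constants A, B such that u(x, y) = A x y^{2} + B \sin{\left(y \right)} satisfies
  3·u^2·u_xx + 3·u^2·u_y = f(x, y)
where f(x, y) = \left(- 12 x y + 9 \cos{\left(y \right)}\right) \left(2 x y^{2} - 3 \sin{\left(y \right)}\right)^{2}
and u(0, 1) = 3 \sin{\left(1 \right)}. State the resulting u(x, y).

Substitute the ansatz u = A x y^{2} + B \sin{\left(y \right)} into the left-hand side.
Derivatives of the ansatz:
  u_xx = 0
  u_y = 2 A x y + B \cos{\left(y \right)}
Term by term:
  3·u^2·u_xx = 0
  3·u^2·u_y = 6 A^{3} x^{3} y^{5} + 3 A^{2} B x^{2} y^{4} \cos{\left(y \right)} + 12 A^{2} B x^{2} y^{3} \sin{\left(y \right)} + 6 A B^{2} x y^{2} \sin{\left(y \right)} \cos{\left(y \right)} + 6 A B^{2} x y \sin^{2}{\left(y \right)} + 3 B^{3} \sin^{2}{\left(y \right)} \cos{\left(y \right)}
So the left-hand side equals
  6 A^{3} x^{3} y^{5} + 3 A^{2} B x^{2} y^{4} \cos{\left(y \right)} + 12 A^{2} B x^{2} y^{3} \sin{\left(y \right)} + 6 A B^{2} x y^{2} \sin{\left(y \right)} \cos{\left(y \right)} + 6 A B^{2} x y \sin^{2}{\left(y \right)} + 3 B^{3} \sin^{2}{\left(y \right)} \cos{\left(y \right)}
This must equal f(x, y) identically; expanded, f = - 48 x^{3} y^{5} + 36 x^{2} y^{4} \cos{\left(y \right)} + 144 x^{2} y^{3} \sin{\left(y \right)} - 108 x y^{2} \sin{\left(y \right)} \cos{\left(y \right)} - 108 x y \sin^{2}{\left(y \right)} + 81 \sin^{2}{\left(y \right)} \cos{\left(y \right)}.
Matching coefficients of the independent functions:
  [x^{3} y^{5}]:  6 A^{3} = -48
  [\sin^{2}{\left(y \right)} \cos{\left(y \right)}]:  3 B^{3} = 81
  [x y \sin^{2}{\left(y \right)}, x y^{2} \sin{\left(y \right)} \cos{\left(y \right)}]:  6 A B^{2} = -108
  [x^{2} y^{3} \sin{\left(y \right)}]:  12 A^{2} B = 144
  [x^{2} y^{4} \cos{\left(y \right)}]:  3 A^{2} B = 36
Solving: A = -2, B = 3.
Check against the point condition:
  u(0, 1) = 3 \sin{\left(1 \right)}  ⟹  B \sin{\left(1 \right)} = 3 \sin{\left(1 \right)}  ✓
Hence u(x, y) = - 2 x y^{2} + 3 \sin{\left(y \right)}.

Answer: u(x, y) = - 2 x y^{2} + 3 \sin{\left(y \right)}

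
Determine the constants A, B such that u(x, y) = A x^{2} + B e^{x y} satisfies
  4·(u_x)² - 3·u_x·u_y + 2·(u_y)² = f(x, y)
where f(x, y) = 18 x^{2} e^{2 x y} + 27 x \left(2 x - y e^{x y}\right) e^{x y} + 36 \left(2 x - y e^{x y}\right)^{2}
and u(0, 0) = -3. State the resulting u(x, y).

Substitute the ansatz u = A x^{2} + B e^{x y} into the left-hand side.
Derivatives of the ansatz:
  u_x = 2 A x + B y e^{x y}
  u_y = B x e^{x y}
Term by term:
  4·(u_x)² = 16 A^{2} x^{2} + 16 A B x y e^{x y} + 4 B^{2} y^{2} e^{2 x y}
  -3·u_x·u_y = - 6 A B x^{2} e^{x y} - 3 B^{2} x y e^{2 x y}
  2·(u_y)² = 2 B^{2} x^{2} e^{2 x y}
So the left-hand side equals
  16 A^{2} x^{2} - 6 A B x^{2} e^{x y} + 16 A B x y e^{x y} + 2 B^{2} x^{2} e^{2 x y} - 3 B^{2} x y e^{2 x y} + 4 B^{2} y^{2} e^{2 x y}
This must equal f(x, y) identically; expanded, f = 18 x^{2} e^{2 x y} + 54 x^{2} e^{x y} + 144 x^{2} - 27 x y e^{2 x y} - 144 x y e^{x y} + 36 y^{2} e^{2 x y}.
Matching coefficients of the independent functions:
  [x^{2}]:  16 A^{2} = 144
  [x^{2} e^{x y}]:  - 6 A B = 54
  [x^{2} e^{2 x y}]:  2 B^{2} = 18
  [y^{2} e^{2 x y}]:  4 B^{2} = 36
  [x y e^{x y}]:  16 A B = -144
  [x y e^{2 x y}]:  - 3 B^{2} = -27
These equations allow (A, B) = (-3, 3) or (3, -3).
Impose the point condition(s):
  u(0, 0) = -3  ⟹  B = -3
Only A = 3, B = -3 satisfies everything.
Hence u(x, y) = 3 x^{2} - 3 e^{x y}.

Answer: u(x, y) = 3 x^{2} - 3 e^{x y}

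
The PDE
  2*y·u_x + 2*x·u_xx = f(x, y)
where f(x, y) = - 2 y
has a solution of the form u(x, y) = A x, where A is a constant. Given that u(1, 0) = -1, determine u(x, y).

Substitute the ansatz u = A x into the left-hand side.
Derivatives of the ansatz:
  u_x = A
  u_xx = 0
Term by term:
  2*y·u_x = 2 A y
  2*x·u_xx = 0
So the left-hand side equals
  2 A y
This must equal f(x, y) = - 2 y identically.
Matching coefficients of the independent functions:
  [y]:  2 A = -2
Solving: A = -1.
Check against the point condition:
  u(1, 0) = -1  ⟹  A = -1  ✓
Hence u(x, y) = - x.

Answer: u(x, y) = - x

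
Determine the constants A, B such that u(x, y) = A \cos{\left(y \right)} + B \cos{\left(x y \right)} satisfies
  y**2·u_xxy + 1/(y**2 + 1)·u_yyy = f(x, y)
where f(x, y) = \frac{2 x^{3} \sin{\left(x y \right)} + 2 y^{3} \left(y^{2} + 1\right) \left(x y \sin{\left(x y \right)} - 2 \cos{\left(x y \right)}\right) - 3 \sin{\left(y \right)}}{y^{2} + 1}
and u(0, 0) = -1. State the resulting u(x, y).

Substitute the ansatz u = A \cos{\left(y \right)} + B \cos{\left(x y \right)} into the left-hand side.
Derivatives of the ansatz:
  u_xxy = B x y^{2} \sin{\left(x y \right)} - 2 B y \cos{\left(x y \right)}
  u_yyy = A \sin{\left(y \right)} + B x^{3} \sin{\left(x y \right)}
Term by term:
  y**2·u_xxy = B x y^{4} \sin{\left(x y \right)} - 2 B y^{3} \cos{\left(x y \right)}
  1/(y**2 + 1)·u_yyy = \frac{A \sin{\left(y \right)}}{y^{2} + 1} + \frac{B x^{3} \sin{\left(x y \right)}}{y^{2} + 1}
So the left-hand side equals
  \frac{A \sin{\left(y \right)}}{y^{2} + 1} + \frac{B x^{3} \sin{\left(x y \right)}}{y^{2} + 1} + B x y^{4} \sin{\left(x y \right)} - 2 B y^{3} \cos{\left(x y \right)}
This must equal f(x, y) identically; expanded, f = \frac{2 x^{3} \sin{\left(x y \right)}}{y^{2} + 1} + 2 x y^{4} \sin{\left(x y \right)} - 4 y^{3} \cos{\left(x y \right)} - \frac{3 \sin{\left(y \right)}}{y^{2} + 1}.
Matching coefficients of the independent functions:
  [y^{3} \cos{\left(x y \right)}]:  - 2 B = -4
  [\frac{\sin{\left(y \right)}}{y^{2} + 1}]:  A = -3
  [x y^{4} \sin{\left(x y \right)}, \frac{x^{3} \sin{\left(x y \right)}}{y^{2} + 1}]:  B = 2
Solving: A = -3, B = 2.
Check against the point condition:
  u(0, 0) = -1  ⟹  A + B = -1  ✓
Hence u(x, y) = - 3 \cos{\left(y \right)} + 2 \cos{\left(x y \right)}.

Answer: u(x, y) = - 3 \cos{\left(y \right)} + 2 \cos{\left(x y \right)}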